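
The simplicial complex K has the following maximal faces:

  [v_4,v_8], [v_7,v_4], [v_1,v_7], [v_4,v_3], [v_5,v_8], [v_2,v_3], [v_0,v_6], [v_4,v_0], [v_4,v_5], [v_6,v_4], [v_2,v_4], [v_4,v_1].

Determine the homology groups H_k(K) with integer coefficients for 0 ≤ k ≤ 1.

Order the vertices as v_0 < v_1 < v_2 < v_3 < v_4 < v_5 < v_6 < v_7 < v_8. Listing each simplex with vertices in this order, K has dimension 1 with simplices:

  0-simplices (9): [v_0], [v_1], [v_2], [v_3], [v_4], [v_5], [v_6], [v_7], [v_8]
  1-simplices (12): [v_0,v_4], [v_0,v_6], [v_1,v_4], [v_1,v_7], [v_2,v_3], [v_2,v_4], [v_3,v_4], [v_4,v_5], [v_4,v_6], [v_4,v_7], [v_4,v_8], [v_5,v_8]

giving chain groups C_0 ≅ Z^9, C_1 ≅ Z^12.

∂_1: C_1 → C_0 is given by ∂[p,q] = [q] − [p]. For instance
  ∂[v_1,v_7] = [v_7] − [v_1].
This gives a 9×12 integer matrix of rank 8; reducing to Smith normal form yields diagonal entries (1,1,1,1,1,1,1,1).

Reading off H_k = ker ∂_k / im ∂_{k+1}:

  H_0: rank C_0 − rank ∂_1 = 9 − 8 = 1, and the invariant factors of ∂_1 are all 1, so H_0 ≅ Z.
  H_1: rank ker ∂_1 − rank ∂_2 = (12 − 8) − 0 = 4, and there is no ∂_2, so H_1 ≅ Z^4.

H_0 = Z,  H_1 = Z^4.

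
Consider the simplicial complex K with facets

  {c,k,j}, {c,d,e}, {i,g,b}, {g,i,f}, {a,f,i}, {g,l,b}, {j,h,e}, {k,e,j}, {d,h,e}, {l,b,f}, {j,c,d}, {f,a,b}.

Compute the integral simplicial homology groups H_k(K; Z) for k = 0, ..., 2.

Order the vertices as a < b < c < d < e < f < g < h < i < j < k < l. Listing each simplex with vertices in this order, K has dimension 2 with simplices:

  0-simplices (12): a, b, c, d, e, f, g, h, i, j, k, l
  1-simplices (24): ab, af, ai, bf, bg, bi, bl, cd, ce, cj, ck, de, dh, dj, eh, ej, ek, fg, fi, fl, gi, gl, hj, jk
  2-simplices (12): abf, afi, bfl, bgi, bgl, cde, cdj, cjk, deh, ehj, ejk, fgi

giving chain groups C_0 ≅ Z^12, C_1 ≅ Z^24, C_2 ≅ Z^12.

The boundary map ∂_1: C_1 → C_0 sends each edge [p,q] (with p < q) to q − p.
As a 12×24 matrix over Z this has rank 10, with invariant factors (1,1,1,1,1,1,1,1,1,1).

Boundary ∂_2: C_2 → C_1 sends each 2-simplex [p,q,r] to [q,r] − [p,r] + [p,q]. For instance
  ∂abf = bf − af + ab,
  ∂ehj = hj − ej + eh.
The 24×12 boundary matrix has rank 12 and Smith normal form diag(1,1,1,1,1,1,1,1,1,1,1,1).

Now H_k = ker ∂_k / im ∂_{k+1}, so:

  H_0: rank C_0 − rank ∂_1 = 12 − 10 = 2, and the invariant factors of ∂_1 are all 1, so H_0 ≅ Z^2.
  H_1: rank ker ∂_1 − rank ∂_2 = (24 − 10) − 12 = 2, and the invariant factors of ∂_2 are all 1, so H_1 ≅ Z^2.
  H_2: rank ker ∂_2 − rank ∂_3 = (12 − 12) − 0 = 0, and there is no ∂_3, so H_2 ≅ 0.

As a check, the Euler characteristic is 12 − 24 + 12 = 0, which agrees with 2 − 2 + 0 = 0.

H_0 = Z^2,  H_1 = Z^2,  H_2 = 0.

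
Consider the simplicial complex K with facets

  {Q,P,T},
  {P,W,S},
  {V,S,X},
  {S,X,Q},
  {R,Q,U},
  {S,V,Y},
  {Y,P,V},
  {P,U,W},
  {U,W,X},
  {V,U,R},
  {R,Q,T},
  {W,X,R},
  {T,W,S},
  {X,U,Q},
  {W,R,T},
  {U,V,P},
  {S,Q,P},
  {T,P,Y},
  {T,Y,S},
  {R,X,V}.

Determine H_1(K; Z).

H_1 = Z × Z/2.

We work with the vertex ordering P < Q < R < S < T < U < V < W < X < Y. The simplices of K, each written with vertices in increasing order, are:

  0-simplices (10): P, Q, R, S, T, U, V, W, X, Y
  1-simplices (30): PQ, PS, PT, PU, PV, PW, PY, QR, QS, QT, QU, QX, RT, RU, RV, RW, RX, ST, SV, SW, SX, SY, TW, TY, UV, UW, UX, VX, VY, WX
  2-simplices (20): PQS, PQT, PSW, PTY, PUV, PUW, PVY, QRT, QRU, QSX, QUX, RTW, RUV, RVX, RWX, STW, STY, SVX, SVY, UWX

giving chain groups C_0 ≅ Z^10, C_1 ≅ Z^30, C_2 ≅ Z^20.

∂_1: C_1 → C_0 maps an edge to its endpoints' difference, ∂[p,q] = q − p.
This gives a 10×30 integer matrix of rank 9; reducing to Smith normal form yields diagonal entries (1,1,1,1,1,1,1,1,1).

∂_2: C_2 → C_1 maps a triangle to the signed sum of its edges. For instance
  ∂QRT = RT − QT + QR,
  ∂PQT = QT − PT + PQ.
The resulting 30×20 matrix has rank 20, and its Smith normal form has invariant factors (1,1,1,1,1,1,1,1,1,1,1,1,1,1,1,1,1,1,1,2).

Reading off H_k = ker ∂_k / im ∂_{k+1}:

  H_1: rank ker ∂_1 − rank ∂_2 = (30 − 9) − 20 = 1, and ∂_2 has invariant factor 2 > 1, so H_1 = Z × Z/2.

(K is a triangulation of the Klein bottle.)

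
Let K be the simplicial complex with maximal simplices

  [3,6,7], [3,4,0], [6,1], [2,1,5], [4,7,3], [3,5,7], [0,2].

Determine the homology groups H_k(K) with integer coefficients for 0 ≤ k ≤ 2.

H_0 = Z,  H_1 = Z^2,  H_2 = 0.

Fix the vertex order 0 < 1 < 2 < 3 < 4 < 5 < 6 < 7 and write every simplex with vertices in increasing order. Then dim K = 2 and the simplices of K are:

  0-simplices (8): [0], [1], [2], [3], [4], [5], [6], [7]
  1-simplices (14): [0,2], [0,3], [0,4], [1,2], [1,5], [1,6], [2,5], [3,4], [3,5], [3,6], [3,7], [4,7], [5,7], [6,7]
  2-simplices (5): [0,3,4], [1,2,5], [3,4,7], [3,5,7], [3,6,7]

Hence C_0 ≅ Z^8, C_1 ≅ Z^14, C_2 ≅ Z^5.

Boundary ∂_1: C_1 → C_0 sends each edge [p,q] (with p < q) to q − p. For instance
  ∂[0,3] = [3] − [0].
As a 8×14 matrix over Z this has rank 7, with invariant factors (1,1,1,1,1,1,1).

The boundary map ∂_2: C_2 → C_1 maps a triangle to the signed sum of its edges. For instance
  ∂[3,6,7] = [6,7] − [3,7] + [3,6],
  ∂[1,2,5] = [2,5] − [1,5] + [1,2].
The resulting 14×5 matrix has rank 5, and its Smith normal form has invariant factors (1,1,1,1,1).

Computing H_k = (kernel of ∂_k) / (image of ∂_{k+1}):

  H_0: rank C_0 − rank ∂_1 = 8 − 7 = 1, and the invariant factors of ∂_1 are all 1, so H_0 ≅ Z.
  H_1: rank ker ∂_1 − rank ∂_2 = (14 − 7) − 5 = 2, and the invariant factors of ∂_2 are all 1, so H_1 ≅ Z^2.
  H_2: rank ker ∂_2 − rank ∂_3 = (5 − 5) − 0 = 0, and there is no ∂_3, so H_2 ≅ 0.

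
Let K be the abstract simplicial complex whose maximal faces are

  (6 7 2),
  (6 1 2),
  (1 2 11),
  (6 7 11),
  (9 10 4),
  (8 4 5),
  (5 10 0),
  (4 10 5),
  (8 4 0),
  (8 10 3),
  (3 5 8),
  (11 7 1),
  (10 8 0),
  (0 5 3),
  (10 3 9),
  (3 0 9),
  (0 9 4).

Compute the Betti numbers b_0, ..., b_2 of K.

b_0 = 2, b_1 = 1, b_2 = 0.

Fix the vertex order 0 < 1 < 2 < 3 < 4 < 5 < 6 < 7 < 8 < 9 < 10 < 11 and write every simplex with vertices in increasing order. Then dim K = 2 and the simplices of K are:

  0-simplices (12): [0], [1], [2], [3], [4], [5], [6], [7], [8], [9], [10], [11]
  1-simplices (28): (28 of them)
  2-simplices (17): [0,3,5], [0,3,9], [0,4,8], [0,4,9], [0,5,10], [0,8,10], [1,2,6], [1,2,11], [1,7,11], [2,6,7], [3,5,8], [3,8,10], [3,9,10], [4,5,8], [4,5,10], [4,9,10], [6,7,11]

so the chain groups are C_0 ≅ Z^12, C_1 ≅ Z^28, C_2 ≅ Z^17.

The boundary map ∂_1: C_1 → C_0 maps an edge to its endpoints' difference, ∂[p,q] = q − p.
This gives a 12×28 integer matrix of rank 10; reducing to Smith normal form yields diagonal entries (1,1,1,1,1,1,1,1,1,1).

Boundary ∂_2: C_2 → C_1 acts by ∂[p,q,r] = [q,r] − [p,r] + [p,q]. For instance
  ∂[2,6,7] = [6,7] − [2,7] + [2,6],
  ∂[0,8,10] = [8,10] − [0,10] + [0,8].
As a 28×17 matrix over Z this has rank 17, with invariant factors (1,1,1,1,1,1,1,1,1,1,1,1,1,1,1,1,2).

From H_k ≅ ker(∂_k) / im(∂_{k+1}) we obtain:

  H_0: rank C_0 − rank ∂_1 = 12 − 10 = 2, and the invariant factors of ∂_1 are all 1, so H_0 = Z^2.
  H_1: rank ker ∂_1 − rank ∂_2 = (28 − 10) − 17 = 1, and ∂_2 has invariant factor 2 > 1, so H_1 = Z ⊕ Z/2.
  H_2: rank ker ∂_2 − rank ∂_3 = (17 − 17) − 0 = 0, and there is no ∂_3, so H_2 = 0.

Hence the Betti numbers are b_0 = 2, b_1 = 1, b_2 = 0.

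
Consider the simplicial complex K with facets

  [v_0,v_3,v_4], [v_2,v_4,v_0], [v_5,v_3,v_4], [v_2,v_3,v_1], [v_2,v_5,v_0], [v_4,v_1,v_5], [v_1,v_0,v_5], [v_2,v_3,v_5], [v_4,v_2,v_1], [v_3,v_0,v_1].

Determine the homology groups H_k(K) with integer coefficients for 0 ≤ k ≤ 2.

H_0 ≅ Z,  H_1 ≅ Z/2,  H_2 = 0.

Take the total order v_0 < v_1 < v_2 < v_3 < v_4 < v_5 on the vertex set. Then K (dimension 2) consists of the simplices:

  0-simplices (6): [v_0], [v_1], [v_2], [v_3], [v_4], [v_5]
  1-simplices (15): (15 of them)
  2-simplices (10): [v_0,v_1,v_3], [v_0,v_1,v_5], [v_0,v_2,v_4], [v_0,v_2,v_5], [v_0,v_3,v_4], [v_1,v_2,v_3], [v_1,v_2,v_4], [v_1,v_4,v_5], [v_2,v_3,v_5], [v_3,v_4,v_5]

so the chain groups are C_0 ≅ Z^6, C_1 ≅ Z^15, C_2 ≅ Z^10.

Boundary ∂_1: C_1 → C_0 maps an edge to its endpoints' difference, ∂[p,q] = q − p. For instance
  ∂[v_0,v_1] = [v_1] − [v_0].
As a 6×15 matrix over Z this has rank 5, with invariant factors (1,1,1,1,1).

The boundary map ∂_2: C_2 → C_1 sends each 2-simplex [p,q,r] to [q,r] − [p,r] + [p,q]. For instance
  ∂[v_0,v_2,v_5] = [v_2,v_5] − [v_0,v_5] + [v_0,v_2],
  ∂[v_2,v_3,v_5] = [v_3,v_5] − [v_2,v_5] + [v_2,v_3].
The 15×10 boundary matrix has rank 10 and Smith normal form diag(1,1,1,1,1,1,1,1,1,2).

Now H_k = ker ∂_k / im ∂_{k+1}, so:

  H_0: rank C_0 − rank ∂_1 = 6 − 5 = 1, and the invariant factors of ∂_1 are all 1, so H_0 = Z.
  H_1: rank ker ∂_1 − rank ∂_2 = (15 − 5) − 10 = 0, and ∂_2 has invariant factor 2 > 1, so H_1 = Z/2.
  H_2: rank ker ∂_2 − rank ∂_3 = (10 − 10) − 0 = 0, and there is no ∂_3, so H_2 = 0.

As a check, the Euler characteristic is 6 − 15 + 10 = 1, which agrees with 1 − 0 + 0 = 1.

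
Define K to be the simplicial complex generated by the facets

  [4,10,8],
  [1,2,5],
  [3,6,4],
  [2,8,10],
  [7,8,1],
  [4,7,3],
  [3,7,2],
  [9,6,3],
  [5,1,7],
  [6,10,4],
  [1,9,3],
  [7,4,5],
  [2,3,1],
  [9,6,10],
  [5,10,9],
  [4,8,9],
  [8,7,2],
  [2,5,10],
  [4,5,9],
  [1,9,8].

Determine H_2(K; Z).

H_2 ≅ 0.

Fix the vertex order 1 < 2 < 3 < 4 < 5 < 6 < 7 < 8 < 9 < 10 and write every simplex with vertices in increasing order. Then dim K = 2 and the simplices of K are:

  0-simplices (10): [1], [2], [3], [4], [5], [6], [7], [8], [9], [10]
  1-simplices (30): (30 of them)
  2-simplices (20): (20 of them)

so the chain groups are C_0 ≅ Z^10, C_1 ≅ Z^30, C_2 ≅ Z^20.

∂_1: C_1 → C_0 is given by ∂[p,q] = [q] − [p].
The resulting 10×30 matrix has rank 9, and its Smith normal form has invariant factors (1,1,1,1,1,1,1,1,1).

Boundary ∂_2: C_2 → C_1 sends each 2-simplex [p,q,r] to [q,r] − [p,r] + [p,q]. For instance
  ∂[5,9,10] = [9,10] − [5,10] + [5,9],
  ∂[4,8,10] = [8,10] − [4,10] + [4,8].
The 30×20 boundary matrix has rank 20 and Smith normal form diag(1,1,1,1,1,1,1,1,1,1,1,1,1,1,1,1,1,1,1,2).

Reading off H_k = ker ∂_k / im ∂_{k+1}:

  H_2: rank ker ∂_2 − rank ∂_3 = (20 − 20) − 0 = 0, and there is no ∂_3, so H_2 ≅ 0.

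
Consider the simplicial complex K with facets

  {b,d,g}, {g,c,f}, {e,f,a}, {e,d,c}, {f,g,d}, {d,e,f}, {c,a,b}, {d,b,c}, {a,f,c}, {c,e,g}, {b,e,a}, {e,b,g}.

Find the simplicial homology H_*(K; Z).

H_0 = Z,  H_1 = Z/2,  H_2 = 0.

We work with the vertex ordering a < b < c < d < e < f < g. The simplices of K, each written with vertices in increasing order, are:

  0-simplices (7): a, b, c, d, e, f, g
  1-simplices (18): ab, ac, ae, af, bc, bd, be, bg, cd, ce, cf, cg, de, df, dg, ef, eg, fg
  2-simplices (12): abc, abe, acf, aef, bcd, bdg, beg, cde, ceg, cfg, def, dfg

Hence C_0 ≅ Z^7, C_1 ≅ Z^18, C_2 ≅ Z^12.

Boundary ∂_1: C_1 → C_0 maps an edge to its endpoints' difference, ∂[p,q] = q − p. For instance
  ∂eg = g − e.
The 7×18 boundary matrix has rank 6 and Smith normal form diag(1,1,1,1,1,1).

∂_2: C_2 → C_1 sends each 2-simplex [p,q,r] to [q,r] − [p,r] + [p,q]. For instance
  ∂ceg = eg − cg + ce,
  ∂bdg = dg − bg + bd.
The 18×12 boundary matrix has rank 12 and Smith normal form diag(1,1,1,1,1,1,1,1,1,1,1,2).

Computing H_k = (kernel of ∂_k) / (image of ∂_{k+1}):

  H_0: rank C_0 − rank ∂_1 = 7 − 6 = 1, and the invariant factors of ∂_1 are all 1, so H_0 = Z.
  H_1: rank ker ∂_1 − rank ∂_2 = (18 − 6) − 12 = 0, and ∂_2 has invariant factor 2 > 1, so H_1 = Z/2.
  H_2: rank ker ∂_2 − rank ∂_3 = (12 − 12) − 0 = 0, and there is no ∂_3, so H_2 = 0.

(K is a triangulation of the real projective plane RP^2.)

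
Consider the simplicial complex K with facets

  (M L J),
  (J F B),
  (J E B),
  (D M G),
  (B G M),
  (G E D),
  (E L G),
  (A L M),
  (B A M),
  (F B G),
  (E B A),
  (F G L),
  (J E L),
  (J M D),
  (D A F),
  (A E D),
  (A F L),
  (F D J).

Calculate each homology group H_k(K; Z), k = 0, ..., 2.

H_0 ≅ Z,  H_1 ≅ Z^2,  H_2 ≅ Z.

Order the vertices as A < B < D < E < F < G < J < L < M. Listing each simplex with vertices in this order, K has dimension 2 with simplices:

  0-simplices (9): A, B, D, E, F, G, J, L, M
  1-simplices (27): AB, AD, AE, AF, AL, AM, BE, BF, BG, BJ, BM, DE, DF, DG, DJ, DM, EG, EJ, EL, FG, FJ, FL, GL, GM, JL, JM, LM
  2-simplices (18): ABE, ABM, ADE, ADF, AFL, ALM, BEJ, BFG, BFJ, BGM, DEG, DFJ, DGM, DJM, EGL, EJL, FGL, JLM

so the chain groups are C_0 ≅ Z^9, C_1 ≅ Z^27, C_2 ≅ Z^18.

The boundary map ∂_1: C_1 → C_0 sends each edge [p,q] (with p < q) to q − p.
The 9×27 boundary matrix has rank 8 and Smith normal form diag(1,1,1,1,1,1,1,1).

Boundary ∂_2: C_2 → C_1 maps a triangle to the signed sum of its edges. For instance
  ∂EJL = JL − EL + EJ,
  ∂BFG = FG − BG + BF.
The resulting 27×18 matrix has rank 17, and its Smith normal form has invariant factors (1,1,1,1,1,1,1,1,1,1,1,1,1,1,1,1,1).

Reading off H_k = ker ∂_k / im ∂_{k+1}:

  H_0: rank C_0 − rank ∂_1 = 9 − 8 = 1, and the invariant factors of ∂_1 are all 1, so H_0 = Z.
  H_1: rank ker ∂_1 − rank ∂_2 = (27 − 8) − 17 = 2, and the invariant factors of ∂_2 are all 1, so H_1 = Z^2.
  H_2: rank ker ∂_2 − rank ∂_3 = (18 − 17) − 0 = 1, and there is no ∂_3, so H_2 = Z.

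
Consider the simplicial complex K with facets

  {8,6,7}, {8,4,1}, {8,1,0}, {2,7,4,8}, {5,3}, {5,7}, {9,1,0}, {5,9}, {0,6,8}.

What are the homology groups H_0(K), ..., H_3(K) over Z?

We work with the vertex ordering 0 < 1 < 2 < 3 < 4 < 5 < 6 < 7 < 8 < 9. The simplices of K, each written with vertices in increasing order, are:

  0-simplices (10): [0], [1], [2], [3], [4], [5], [6], [7], [8], [9]
  1-simplices (18): [0,1], [0,6], [0,8], [0,9], [1,4], [1,8], [1,9], [2,4], [2,7], [2,8], [3,5], [4,7], [4,8], [5,7], [5,9], [6,7], [6,8], [7,8]
  2-simplices (9): [0,1,8], [0,1,9], [0,6,8], [1,4,8], [2,4,7], [2,4,8], [2,7,8], [4,7,8], [6,7,8]
  3-simplices (1): [2,4,7,8]

so the chain groups are C_0 ≅ Z^10, C_1 ≅ Z^18, C_2 ≅ Z^9, C_3 ≅ Z^1.

The boundary map ∂_1: C_1 → C_0 sends each edge [p,q] (with p < q) to q − p.
The resulting 10×18 matrix has rank 9, and its Smith normal form has invariant factors (1,1,1,1,1,1,1,1,1).

∂_2: C_2 → C_1 acts by ∂[p,q,r] = [q,r] − [p,r] + [p,q]. For instance
  ∂[0,1,9] = [1,9] − [0,9] + [0,1],
  ∂[6,7,8] = [7,8] − [6,8] + [6,7].
The resulting 18×9 matrix has rank 8, and its Smith normal form has invariant factors (1,1,1,1,1,1,1,1).

Boundary ∂_3: C_3 → C_2 sends each 3-simplex σ to the alternating sum Σ_i (−1)^i (σ with its i-th vertex removed). For instance
  ∂[2,4,7,8] = [4,7,8] − [2,7,8] + [2,4,8] − [2,4,7].
This gives a 9×1 integer matrix of rank 1; reducing to Smith normal form yields diagonal entries (1).

From H_k ≅ ker(∂_k) / im(∂_{k+1}) we obtain:

  H_0: rank C_0 − rank ∂_1 = 10 − 9 = 1, and the invariant factors of ∂_1 are all 1, so H_0 = Z.
  H_1: rank ker ∂_1 − rank ∂_2 = (18 − 9) − 8 = 1, and the invariant factors of ∂_2 are all 1, so H_1 = Z.
  H_2: rank ker ∂_2 − rank ∂_3 = (9 − 8) − 1 = 0, and the invariant factors of ∂_3 are all 1, so H_2 = 0.
  H_3: rank ker ∂_3 − rank ∂_4 = (1 − 1) − 0 = 0, and there is no ∂_4, so H_3 = 0.

As a check, the Euler characteristic is 10 − 18 + 9 − 1 = 0, which agrees with 1 − 1 + 0 − 0 = 0.

H_0 ≅ Z,  H_1 ≅ Z,  H_2 = 0,  H_3 = 0.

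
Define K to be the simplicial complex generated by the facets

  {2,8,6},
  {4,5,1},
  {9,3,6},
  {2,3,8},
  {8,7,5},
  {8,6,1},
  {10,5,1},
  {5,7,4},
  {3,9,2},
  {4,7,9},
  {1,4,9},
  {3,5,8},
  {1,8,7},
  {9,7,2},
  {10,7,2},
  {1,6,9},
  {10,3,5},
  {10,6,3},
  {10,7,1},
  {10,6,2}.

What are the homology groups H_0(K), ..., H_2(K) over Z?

Fix the vertex order 1 < 2 < 3 < 4 < 5 < 6 < 7 < 8 < 9 < 10 and write every simplex with vertices in increasing order. Then dim K = 2 and the simplices of K are:

  0-simplices (10): [1], [2], [3], [4], [5], [6], [7], [8], [9], [10]
  1-simplices (30): (30 of them)
  2-simplices (20): (20 of them)

Hence C_0 ≅ Z^10, C_1 ≅ Z^30, C_2 ≅ Z^20.

The boundary map ∂_1: C_1 → C_0 sends each edge [p,q] (with p < q) to q − p.
The 10×30 boundary matrix has rank 9 and Smith normal form diag(1,1,1,1,1,1,1,1,1).

∂_2: C_2 → C_1 maps a triangle to the signed sum of its edges. For instance
  ∂[1,7,10] = [7,10] − [1,10] + [1,7],
  ∂[3,5,10] = [5,10] − [3,10] + [3,5].
This gives a 30×20 integer matrix of rank 20; reducing to Smith normal form yields diagonal entries (1,1,1,1,1,1,1,1,1,1,1,1,1,1,1,1,1,1,1,2).

From H_k ≅ ker(∂_k) / im(∂_{k+1}) we obtain:

  H_0: rank C_0 − rank ∂_1 = 10 − 9 = 1, and the invariant factors of ∂_1 are all 1, so H_0 ≅ Z.
  H_1: rank ker ∂_1 − rank ∂_2 = (30 − 9) − 20 = 1, and ∂_2 has invariant factor 2 > 1, so H_1 ≅ Z ⊕ Z/2.
  H_2: rank ker ∂_2 − rank ∂_3 = (20 − 20) − 0 = 0, and there is no ∂_3, so H_2 ≅ 0.

As a check, the Euler characteristic is 10 − 30 + 20 = 0, which agrees with 1 − 1 + 0 = 0.

H_0 ≅ Z,  H_1 ≅ Z ⊕ Z/2,  H_2 = 0.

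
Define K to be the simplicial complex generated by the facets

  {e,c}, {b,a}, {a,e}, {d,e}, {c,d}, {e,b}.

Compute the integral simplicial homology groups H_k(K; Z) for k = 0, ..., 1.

H_0 ≅ Z,  H_1 ≅ Z^2.

Fix the vertex order a < b < c < d < e and write every simplex with vertices in increasing order. Then dim K = 1 and the simplices of K are:

  0-simplices (5): a, b, c, d, e
  1-simplices (6): ab, ae, be, cd, ce, de

giving chain groups C_0 ≅ Z^5, C_1 ≅ Z^6.

∂_1: C_1 → C_0 maps an edge to its endpoints' difference, ∂[p,q] = q − p. For instance
  ∂ab = b − a.
The resulting 5×6 matrix has rank 4, and its Smith normal form has invariant factors (1,1,1,1).

From H_k ≅ ker(∂_k) / im(∂_{k+1}) we obtain:

  H_0: rank C_0 − rank ∂_1 = 5 − 4 = 1, and the invariant factors of ∂_1 are all 1, so H_0 ≅ Z.
  H_1: rank ker ∂_1 − rank ∂_2 = (6 − 4) − 0 = 2, and there is no ∂_2, so H_1 ≅ Z^2.

(K is a triangulation of a wedge of 2 circles.)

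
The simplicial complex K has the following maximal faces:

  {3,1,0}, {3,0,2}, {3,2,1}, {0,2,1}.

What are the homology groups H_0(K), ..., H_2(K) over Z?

Fix the vertex order 0 < 1 < 2 < 3 and write every simplex with vertices in increasing order. Then dim K = 2 and the simplices of K are:

  0-simplices (4): [0], [1], [2], [3]
  1-simplices (6): [0,1], [0,2], [0,3], [1,2], [1,3], [2,3]
  2-simplices (4): [0,1,2], [0,1,3], [0,2,3], [1,2,3]

giving chain groups C_0 ≅ Z^4, C_1 ≅ Z^6, C_2 ≅ Z^4.

The boundary map ∂_1: C_1 → C_0 sends each edge [p,q] (with p < q) to q − p. For instance
  ∂[0,3] = [3] − [0].
The resulting 4×6 matrix has rank 3, and its Smith normal form has invariant factors (1,1,1).

Boundary ∂_2: C_2 → C_1 sends each 2-simplex [p,q,r] to [q,r] − [p,r] + [p,q]. For instance
  ∂[0,2,3] = [2,3] − [0,3] + [0,2],
  ∂[0,1,2] = [1,2] − [0,2] + [0,1].
The resulting 6×4 matrix has rank 3, and its Smith normal form has invariant factors (1,1,1).

From H_k ≅ ker(∂_k) / im(∂_{k+1}) we obtain:

  H_0: rank C_0 − rank ∂_1 = 4 − 3 = 1, and the invariant factors of ∂_1 are all 1, so H_0 ≅ Z.
  H_1: rank ker ∂_1 − rank ∂_2 = (6 − 3) − 3 = 0, and the invariant factors of ∂_2 are all 1, so H_1 ≅ 0.
  H_2: rank ker ∂_2 − rank ∂_3 = (4 − 3) − 0 = 1, and there is no ∂_3, so H_2 ≅ Z.

As a check, the Euler characteristic is 4 − 6 + 4 = 2, which agrees with 1 − 0 + 1 = 2.

H_0 = Z,  H_1 = 0,  H_2 = Z.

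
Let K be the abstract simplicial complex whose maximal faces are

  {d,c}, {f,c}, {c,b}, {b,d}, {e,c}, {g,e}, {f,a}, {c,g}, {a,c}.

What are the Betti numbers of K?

b_0 = 1, b_1 = 3.

We work with the vertex ordering a < b < c < d < e < f < g. The simplices of K, each written with vertices in increasing order, are:

  0-simplices (7): a, b, c, d, e, f, g
  1-simplices (9): ac, af, bc, bd, cd, ce, cf, cg, eg

Hence C_0 ≅ Z^7, C_1 ≅ Z^9.

Boundary ∂_1: C_1 → C_0 sends each edge [p,q] (with p < q) to q − p.
This gives a 7×9 integer matrix of rank 6; reducing to Smith normal form yields diagonal entries (1,1,1,1,1,1).

Reading off H_k = ker ∂_k / im ∂_{k+1}:

  H_0: rank C_0 − rank ∂_1 = 7 − 6 = 1, and the invariant factors of ∂_1 are all 1, so H_0 ≅ Z.
  H_1: rank ker ∂_1 − rank ∂_2 = (9 − 6) − 0 = 3, and there is no ∂_2, so H_1 ≅ Z^3.

As a check, the Euler characteristic is 7 − 9 = -2, which agrees with 1 − 3 = -2.
(K is a triangulation of a wedge of 3 circles.)

Hence the Betti numbers are b_0 = 1, b_1 = 3.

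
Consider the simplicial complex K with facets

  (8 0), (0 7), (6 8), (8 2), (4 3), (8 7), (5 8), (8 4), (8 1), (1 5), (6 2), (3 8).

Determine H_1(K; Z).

Take the total order 0 < 1 < 2 < 3 < 4 < 5 < 6 < 7 < 8 on the vertex set. Then K (dimension 1) consists of the simplices:

  0-simplices (9): [0], [1], [2], [3], [4], [5], [6], [7], [8]
  1-simplices (12): [0,7], [0,8], [1,5], [1,8], [2,6], [2,8], [3,4], [3,8], [4,8], [5,8], [6,8], [7,8]

so the chain groups are C_0 ≅ Z^9, C_1 ≅ Z^12.

The boundary map ∂_1: C_1 → C_0 is given by ∂[p,q] = [q] − [p].
As a 9×12 matrix over Z this has rank 8, with invariant factors (1,1,1,1,1,1,1,1).

Now H_k = ker ∂_k / im ∂_{k+1}, so:

  H_1: rank ker ∂_1 − rank ∂_2 = (12 − 8) − 0 = 4, and there is no ∂_2, so H_1 = Z^4.

(K is a triangulation of a wedge of 4 circles.)

H_1 ≅ Z^4.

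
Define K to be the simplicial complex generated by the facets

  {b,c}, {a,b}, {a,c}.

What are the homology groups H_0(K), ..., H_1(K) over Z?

H_0 = Z,  H_1 = Z.

Take the total order a < b < c on the vertex set. Then K (dimension 1) consists of the simplices:

  0-simplices (3): a, b, c
  1-simplices (3): ab, ac, bc

so the chain groups are C_0 ≅ Z^3, C_1 ≅ Z^3.

The boundary map ∂_1: C_1 → C_0 is given by ∂[p,q] = [q] − [p]. For instance
  ∂ab = b − a.
The 3×3 boundary matrix has rank 2 and Smith normal form diag(1,1).

From H_k ≅ ker(∂_k) / im(∂_{k+1}) we obtain:

  H_0: rank C_0 − rank ∂_1 = 3 − 2 = 1, and the invariant factors of ∂_1 are all 1, so H_0 ≅ Z.
  H_1: rank ker ∂_1 − rank ∂_2 = (3 − 2) − 0 = 1, and there is no ∂_2, so H_1 ≅ Z.

(K is a triangulation of the circle S^1.)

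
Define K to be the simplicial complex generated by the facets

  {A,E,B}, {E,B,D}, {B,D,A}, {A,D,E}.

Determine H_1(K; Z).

We work with the vertex ordering A < B < D < E. The simplices of K, each written with vertices in increasing order, are:

  0-simplices (4): A, B, D, E
  1-simplices (6): AB, AD, AE, BD, BE, DE
  2-simplices (4): ABD, ABE, ADE, BDE

Hence C_0 ≅ Z^4, C_1 ≅ Z^6, C_2 ≅ Z^4.

∂_1: C_1 → C_0 sends each edge [p,q] (with p < q) to q − p.
The 4×6 boundary matrix has rank 3 and Smith normal form diag(1,1,1).

The boundary map ∂_2: C_2 → C_1 sends each 2-simplex [p,q,r] to [q,r] − [p,r] + [p,q]. For instance
  ∂ABD = BD − AD + AB,
  ∂BDE = DE − BE + BD.
As a 6×4 matrix over Z this has rank 3, with invariant factors (1,1,1).

Computing H_k = (kernel of ∂_k) / (image of ∂_{k+1}):

  H_1: rank ker ∂_1 − rank ∂_2 = (6 − 3) − 3 = 0, and the invariant factors of ∂_2 are all 1, so H_1 = 0.

(K is a triangulation of the 2-sphere S^2.)

H_1 = 0.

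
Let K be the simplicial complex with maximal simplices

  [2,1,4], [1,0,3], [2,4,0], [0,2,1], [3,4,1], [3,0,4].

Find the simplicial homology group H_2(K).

H_2 = Z.

Order the vertices as 0 < 1 < 2 < 3 < 4. Listing each simplex with vertices in this order, K has dimension 2 with simplices:

  0-simplices (5): [0], [1], [2], [3], [4]
  1-simplices (9): [0,1], [0,2], [0,3], [0,4], [1,2], [1,3], [1,4], [2,4], [3,4]
  2-simplices (6): [0,1,2], [0,1,3], [0,2,4], [0,3,4], [1,2,4], [1,3,4]

giving chain groups C_0 ≅ Z^5, C_1 ≅ Z^9, C_2 ≅ Z^6.

The boundary map ∂_1: C_1 → C_0 maps an edge to its endpoints' difference, ∂[p,q] = q − p.
This gives a 5×9 integer matrix of rank 4; reducing to Smith normal form yields diagonal entries (1,1,1,1).

The boundary map ∂_2: C_2 → C_1 sends each 2-simplex [p,q,r] to [q,r] − [p,r] + [p,q]. For instance
  ∂[0,1,3] = [1,3] − [0,3] + [0,1],
  ∂[0,2,4] = [2,4] − [0,4] + [0,2].
This gives a 9×6 integer matrix of rank 5; reducing to Smith normal form yields diagonal entries (1,1,1,1,1).

Computing H_k = (kernel of ∂_k) / (image of ∂_{k+1}):

  H_2: rank ker ∂_2 − rank ∂_3 = (6 − 5) − 0 = 1, and there is no ∂_3, so H_2 ≅ Z.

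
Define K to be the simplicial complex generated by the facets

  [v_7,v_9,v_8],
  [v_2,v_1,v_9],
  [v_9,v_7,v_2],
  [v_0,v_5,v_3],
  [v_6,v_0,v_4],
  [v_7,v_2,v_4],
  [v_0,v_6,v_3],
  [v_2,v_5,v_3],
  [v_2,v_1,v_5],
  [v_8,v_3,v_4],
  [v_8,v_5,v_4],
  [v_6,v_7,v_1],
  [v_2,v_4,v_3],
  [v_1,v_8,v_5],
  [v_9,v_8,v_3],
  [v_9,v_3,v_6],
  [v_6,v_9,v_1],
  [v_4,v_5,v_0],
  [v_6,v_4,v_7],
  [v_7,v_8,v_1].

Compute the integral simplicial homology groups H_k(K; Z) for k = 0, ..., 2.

H_0 = Z,  H_1 = Z × Z/2,  H_2 = 0.

Take the total order v_0 < v_1 < v_2 < v_3 < v_4 < v_5 < v_6 < v_7 < v_8 < v_9 on the vertex set. Then K (dimension 2) consists of the simplices:

  0-simplices (10): [v_0], [v_1], [v_2], [v_3], [v_4], [v_5], [v_6], [v_7], [v_8], [v_9]
  1-simplices (30): (30 of them)
  2-simplices (20): (20 of them)

Hence C_0 ≅ Z^10, C_1 ≅ Z^30, C_2 ≅ Z^20.

Boundary ∂_1: C_1 → C_0 sends each edge [p,q] (with p < q) to q − p.
This gives a 10×30 integer matrix of rank 9; reducing to Smith normal form yields diagonal entries (1,1,1,1,1,1,1,1,1).

The boundary map ∂_2: C_2 → C_1 acts by ∂[p,q,r] = [q,r] − [p,r] + [p,q]. For instance
  ∂[v_4,v_5,v_8] = [v_5,v_8] − [v_4,v_8] + [v_4,v_5],
  ∂[v_4,v_6,v_7] = [v_6,v_7] − [v_4,v_7] + [v_4,v_6].
The 30×20 boundary matrix has rank 20 and Smith normal form diag(1,1,1,1,1,1,1,1,1,1,1,1,1,1,1,1,1,1,1,2).

Computing H_k = (kernel of ∂_k) / (image of ∂_{k+1}):

  H_0: rank C_0 − rank ∂_1 = 10 − 9 = 1, and the invariant factors of ∂_1 are all 1, so H_0 ≅ Z.
  H_1: rank ker ∂_1 − rank ∂_2 = (30 − 9) − 20 = 1, and ∂_2 has invariant factor 2 > 1, so H_1 ≅ Z × Z/2.
  H_2: rank ker ∂_2 − rank ∂_3 = (20 − 20) − 0 = 0, and there is no ∂_3, so H_2 ≅ 0.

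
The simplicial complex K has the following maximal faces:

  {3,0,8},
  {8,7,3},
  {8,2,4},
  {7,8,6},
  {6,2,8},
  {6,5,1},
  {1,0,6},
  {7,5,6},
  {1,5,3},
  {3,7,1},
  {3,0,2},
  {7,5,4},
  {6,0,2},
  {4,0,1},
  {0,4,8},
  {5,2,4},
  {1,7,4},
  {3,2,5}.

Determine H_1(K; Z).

Order the vertices as 0 < 1 < 2 < 3 < 4 < 5 < 6 < 7 < 8. Listing each simplex with vertices in this order, K has dimension 2 with simplices:

  0-simplices (9): [0], [1], [2], [3], [4], [5], [6], [7], [8]
  1-simplices (27): (27 of them)
  2-simplices (18): [0,1,4], [0,1,6], [0,2,3], [0,2,6], [0,3,8], [0,4,8], [1,3,5], [1,3,7], [1,4,7], [1,5,6], [2,3,5], [2,4,5], [2,4,8], [2,6,8], [3,7,8], [4,5,7], [5,6,7], [6,7,8]

giving chain groups C_0 ≅ Z^9, C_1 ≅ Z^27, C_2 ≅ Z^18.

Boundary ∂_1: C_1 → C_0 maps an edge to its endpoints' difference, ∂[p,q] = q − p. For instance
  ∂[0,4] = [4] − [0].
The 9×27 boundary matrix has rank 8 and Smith normal form diag(1,1,1,1,1,1,1,1).

The boundary map ∂_2: C_2 → C_1 acts by ∂[p,q,r] = [q,r] − [p,r] + [p,q]. For instance
  ∂[0,2,3] = [2,3] − [0,3] + [0,2],
  ∂[2,6,8] = [6,8] − [2,8] + [2,6].
This gives a 27×18 integer matrix of rank 18; reducing to Smith normal form yields diagonal entries (1,1,1,1,1,1,1,1,1,1,1,1,1,1,1,1,1,2).

From H_k ≅ ker(∂_k) / im(∂_{k+1}) we obtain:

  H_1: rank ker ∂_1 − rank ∂_2 = (27 − 8) − 18 = 1, and ∂_2 has invariant factor 2 > 1, so H_1 ≅ Z ⊕ Z/2.

H_1 = Z ⊕ Z/2.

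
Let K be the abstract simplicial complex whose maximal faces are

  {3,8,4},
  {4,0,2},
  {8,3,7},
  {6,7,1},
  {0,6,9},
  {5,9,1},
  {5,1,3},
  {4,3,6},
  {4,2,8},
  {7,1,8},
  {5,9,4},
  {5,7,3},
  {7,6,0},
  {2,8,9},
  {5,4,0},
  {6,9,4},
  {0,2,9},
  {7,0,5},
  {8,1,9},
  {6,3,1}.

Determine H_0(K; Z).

H_0 = Z.

Take the total order 0 < 1 < 2 < 3 < 4 < 5 < 6 < 7 < 8 < 9 on the vertex set. Then K (dimension 2) consists of the simplices:

  0-simplices (10): [0], [1], [2], [3], [4], [5], [6], [7], [8], [9]
  1-simplices (30): (30 of them)
  2-simplices (20): (20 of them)

giving chain groups C_0 ≅ Z^10, C_1 ≅ Z^30, C_2 ≅ Z^20.

The boundary map ∂_1: C_1 → C_0 sends each edge [p,q] (with p < q) to q − p.
As a 10×30 matrix over Z this has rank 9, with invariant factors (1,1,1,1,1,1,1,1,1).

∂_2: C_2 → C_1 sends each 2-simplex [p,q,r] to [q,r] − [p,r] + [p,q]. For instance
  ∂[1,5,9] = [5,9] − [1,9] + [1,5],
  ∂[0,5,7] = [5,7] − [0,7] + [0,5].
The 30×20 boundary matrix has rank 20 and Smith normal form diag(1,1,1,1,1,1,1,1,1,1,1,1,1,1,1,1,1,1,1,2).

Reading off H_k = ker ∂_k / im ∂_{k+1}:

  H_0: rank C_0 − rank ∂_1 = 10 − 9 = 1, and the invariant factors of ∂_1 are all 1, so H_0 ≅ Z.

(K is a triangulation of the Klein bottle.)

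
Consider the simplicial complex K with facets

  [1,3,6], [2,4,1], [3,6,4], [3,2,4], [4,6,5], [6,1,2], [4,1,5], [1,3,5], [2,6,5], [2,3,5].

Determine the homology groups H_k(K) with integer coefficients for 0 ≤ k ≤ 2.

Fix the vertex order 1 < 2 < 3 < 4 < 5 < 6 and write every simplex with vertices in increasing order. Then dim K = 2 and the simplices of K are:

  0-simplices (6): [1], [2], [3], [4], [5], [6]
  1-simplices (15): [1,2], [1,3], [1,4], [1,5], [1,6], [2,3], [2,4], [2,5], [2,6], [3,4], [3,5], [3,6], [4,5], [4,6], [5,6]
  2-simplices (10): [1,2,4], [1,2,6], [1,3,5], [1,3,6], [1,4,5], [2,3,4], [2,3,5], [2,5,6], [3,4,6], [4,5,6]

giving chain groups C_0 ≅ Z^6, C_1 ≅ Z^15, C_2 ≅ Z^10.

∂_1: C_1 → C_0 sends each edge [p,q] (with p < q) to q − p. For instance
  ∂[1,3] = [3] − [1].
The resulting 6×15 matrix has rank 5, and its Smith normal form has invariant factors (1,1,1,1,1).

Boundary ∂_2: C_2 → C_1 acts by ∂[p,q,r] = [q,r] − [p,r] + [p,q]. For instance
  ∂[3,4,6] = [4,6] − [3,6] + [3,4],
  ∂[1,3,6] = [3,6] − [1,6] + [1,3].
As a 15×10 matrix over Z this has rank 10, with invariant factors (1,1,1,1,1,1,1,1,1,2).

Now H_k = ker ∂_k / im ∂_{k+1}, so:

  H_0: rank C_0 − rank ∂_1 = 6 − 5 = 1, and the invariant factors of ∂_1 are all 1, so H_0 ≅ Z.
  H_1: rank ker ∂_1 − rank ∂_2 = (15 − 5) − 10 = 0, and ∂_2 has invariant factor 2 > 1, so H_1 ≅ Z/2.
  H_2: rank ker ∂_2 − rank ∂_3 = (10 − 10) − 0 = 0, and there is no ∂_3, so H_2 ≅ 0.

(K is a triangulation of the real projective plane RP^2.)

H_0 ≅ Z,  H_1 ≅ Z/2,  H_2 = 0.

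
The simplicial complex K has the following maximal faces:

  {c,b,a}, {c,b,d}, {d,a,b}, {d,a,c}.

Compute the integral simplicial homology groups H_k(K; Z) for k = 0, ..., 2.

Take the total order a < b < c < d on the vertex set. Then K (dimension 2) consists of the simplices:

  0-simplices (4): a, b, c, d
  1-simplices (6): ab, ac, ad, bc, bd, cd
  2-simplices (4): abc, abd, acd, bcd

Hence C_0 ≅ Z^4, C_1 ≅ Z^6, C_2 ≅ Z^4.

∂_1: C_1 → C_0 sends each edge [p,q] (with p < q) to q − p. For instance
  ∂cd = d − c.
As a 4×6 matrix over Z this has rank 3, with invariant factors (1,1,1).

Boundary ∂_2: C_2 → C_1 maps a triangle to the signed sum of its edges. For instance
  ∂bcd = cd − bd + bc,
  ∂acd = cd − ad + ac.
The resulting 6×4 matrix has rank 3, and its Smith normal form has invariant factors (1,1,1).

From H_k ≅ ker(∂_k) / im(∂_{k+1}) we obtain:

  H_0: rank C_0 − rank ∂_1 = 4 − 3 = 1, and the invariant factors of ∂_1 are all 1, so H_0 ≅ Z.
  H_1: rank ker ∂_1 − rank ∂_2 = (6 − 3) − 3 = 0, and the invariant factors of ∂_2 are all 1, so H_1 ≅ 0.
  H_2: rank ker ∂_2 − rank ∂_3 = (4 − 3) − 0 = 1, and there is no ∂_3, so H_2 ≅ Z.

H_0 ≅ Z,  H_1 = 0,  H_2 ≅ Z.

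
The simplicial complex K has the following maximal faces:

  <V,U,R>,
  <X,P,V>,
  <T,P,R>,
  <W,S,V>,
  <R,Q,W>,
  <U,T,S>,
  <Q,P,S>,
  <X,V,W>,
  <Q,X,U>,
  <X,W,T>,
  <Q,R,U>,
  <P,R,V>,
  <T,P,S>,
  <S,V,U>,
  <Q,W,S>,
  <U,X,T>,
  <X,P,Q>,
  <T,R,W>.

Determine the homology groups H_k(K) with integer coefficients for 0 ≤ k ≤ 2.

H_0 ≅ Z,  H_1 ≅ Z^2,  H_2 ≅ Z.

We work with the vertex ordering P < Q < R < S < T < U < V < W < X. The simplices of K, each written with vertices in increasing order, are:

  0-simplices (9): P, Q, R, S, T, U, V, W, X
  1-simplices (27): PQ, PR, PS, PT, PV, PX, QR, QS, QU, QW, QX, RT, RU, RV, RW, ST, SU, SV, SW, TU, TW, TX, UV, UX, VW, VX, WX
  2-simplices (18): PQS, PQX, PRT, PRV, PST, PVX, QRU, QRW, QSW, QUX, RTW, RUV, STU, SUV, SVW, TUX, TWX, VWX

so the chain groups are C_0 ≅ Z^9, C_1 ≅ Z^27, C_2 ≅ Z^18.

The boundary map ∂_1: C_1 → C_0 sends each edge [p,q] (with p < q) to q − p. For instance
  ∂TX = X − T.
This gives a 9×27 integer matrix of rank 8; reducing to Smith normal form yields diagonal entries (1,1,1,1,1,1,1,1).

Boundary ∂_2: C_2 → C_1 sends each 2-simplex [p,q,r] to [q,r] − [p,r] + [p,q]. For instance
  ∂TUX = UX − TX + TU,
  ∂SVW = VW − SW + SV.
The 27×18 boundary matrix has rank 17 and Smith normal form diag(1,1,1,1,1,1,1,1,1,1,1,1,1,1,1,1,1).

Now H_k = ker ∂_k / im ∂_{k+1}, so:

  H_0: rank C_0 − rank ∂_1 = 9 − 8 = 1, and the invariant factors of ∂_1 are all 1, so H_0 = Z.
  H_1: rank ker ∂_1 − rank ∂_2 = (27 − 8) − 17 = 2, and the invariant factors of ∂_2 are all 1, so H_1 = Z^2.
  H_2: rank ker ∂_2 − rank ∂_3 = (18 − 17) − 0 = 1, and there is no ∂_3, so H_2 = Z.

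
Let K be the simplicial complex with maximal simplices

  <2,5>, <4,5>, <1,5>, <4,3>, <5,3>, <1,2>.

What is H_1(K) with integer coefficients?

H_1 = Z^2.

We work with the vertex ordering 1 < 2 < 3 < 4 < 5. The simplices of K, each written with vertices in increasing order, are:

  0-simplices (5): [1], [2], [3], [4], [5]
  1-simplices (6): [1,2], [1,5], [2,5], [3,4], [3,5], [4,5]

so the chain groups are C_0 ≅ Z^5, C_1 ≅ Z^6.

The boundary map ∂_1: C_1 → C_0 sends each edge [p,q] (with p < q) to q − p. For instance
  ∂[3,4] = [4] − [3].
The 5×6 boundary matrix has rank 4 and Smith normal form diag(1,1,1,1).

From H_k ≅ ker(∂_k) / im(∂_{k+1}) we obtain:

  H_1: rank ker ∂_1 − rank ∂_2 = (6 − 4) − 0 = 2, and there is no ∂_2, so H_1 = Z^2.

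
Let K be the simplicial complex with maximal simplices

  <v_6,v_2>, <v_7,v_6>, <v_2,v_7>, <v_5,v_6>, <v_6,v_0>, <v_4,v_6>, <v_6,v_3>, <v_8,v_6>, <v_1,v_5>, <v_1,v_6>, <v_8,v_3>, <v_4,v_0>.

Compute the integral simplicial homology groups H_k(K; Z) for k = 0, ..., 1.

K has 9 vertices, 12 edges.
rank ∂_0 = 0, rank ∂_1 = 8 ⇒ b_0 = 9 − 0 − 8 = 1; all invariant factors of ∂_1 are 1 so no torsion. So H_0 = Z.
rank ∂_1 = 8, rank ∂_2 = 0 ⇒ b_1 = 12 − 8 − 0 = 4. So H_1 = Z^4.

H_0 = Z,  H_1 = Z^4.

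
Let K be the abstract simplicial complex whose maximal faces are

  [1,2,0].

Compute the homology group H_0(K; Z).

H_0 ≅ Z.

Order the vertices as 0 < 1 < 2. Listing each simplex with vertices in this order, K has dimension 2 with simplices:

  0-simplices (3): [0], [1], [2]
  1-simplices (3): [0,1], [0,2], [1,2]
  2-simplices (1): [0,1,2]

giving chain groups C_0 ≅ Z^3, C_1 ≅ Z^3, C_2 ≅ Z^1.

The boundary map ∂_1: C_1 → C_0 maps an edge to its endpoints' difference, ∂[p,q] = q − p.
The resulting 3×3 matrix has rank 2, and its Smith normal form has invariant factors (1,1).

The boundary map ∂_2: C_2 → C_1 sends each 2-simplex [p,q,r] to [q,r] − [p,r] + [p,q]. For instance
  ∂[0,1,2] = [1,2] − [0,2] + [0,1].
The resulting 3×1 matrix has rank 1, and its Smith normal form has invariant factors (1).

Now H_k = ker ∂_k / im ∂_{k+1}, so:

  H_0: rank C_0 − rank ∂_1 = 3 − 2 = 1, and the invariant factors of ∂_1 are all 1, so H_0 = Z.

(K is a triangulation of the 2-simplex.)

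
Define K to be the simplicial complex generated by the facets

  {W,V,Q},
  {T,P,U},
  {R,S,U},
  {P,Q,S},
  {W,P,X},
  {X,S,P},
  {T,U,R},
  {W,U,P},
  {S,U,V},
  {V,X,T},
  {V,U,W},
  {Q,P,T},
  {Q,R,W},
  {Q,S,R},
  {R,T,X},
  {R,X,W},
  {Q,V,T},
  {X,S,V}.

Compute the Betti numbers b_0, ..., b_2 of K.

b_0 = 1, b_1 = 2, b_2 = 1.

Order the vertices as P < Q < R < S < T < U < V < W < X. Listing each simplex with vertices in this order, K has dimension 2 with simplices:

  0-simplices (9): P, Q, R, S, T, U, V, W, X
  1-simplices (27): PQ, PS, PT, PU, PW, PX, QR, QS, QT, QV, QW, RS, RT, RU, RW, RX, SU, SV, SX, TU, TV, TX, UV, UW, VW, VX, WX
  2-simplices (18): PQS, PQT, PSX, PTU, PUW, PWX, QRS, QRW, QTV, QVW, RSU, RTU, RTX, RWX, SUV, SVX, TVX, UVW

Hence C_0 ≅ Z^9, C_1 ≅ Z^27, C_2 ≅ Z^18.

Boundary ∂_1: C_1 → C_0 maps an edge to its endpoints' difference, ∂[p,q] = q − p. For instance
  ∂SV = V − S.
This gives a 9×27 integer matrix of rank 8; reducing to Smith normal form yields diagonal entries (1,1,1,1,1,1,1,1).

The boundary map ∂_2: C_2 → C_1 maps a triangle to the signed sum of its edges. For instance
  ∂UVW = VW − UW + UV,
  ∂SVX = VX − SX + SV.
The 27×18 boundary matrix has rank 17 and Smith normal form diag(1,1,1,1,1,1,1,1,1,1,1,1,1,1,1,1,1).

From H_k ≅ ker(∂_k) / im(∂_{k+1}) we obtain:

  H_0: rank C_0 − rank ∂_1 = 9 − 8 = 1, and the invariant factors of ∂_1 are all 1, so H_0 = Z.
  H_1: rank ker ∂_1 − rank ∂_2 = (27 − 8) − 17 = 2, and the invariant factors of ∂_2 are all 1, so H_1 = Z^2.
  H_2: rank ker ∂_2 − rank ∂_3 = (18 − 17) − 0 = 1, and there is no ∂_3, so H_2 = Z.

Hence the Betti numbers are b_0 = 1, b_1 = 2, b_2 = 1.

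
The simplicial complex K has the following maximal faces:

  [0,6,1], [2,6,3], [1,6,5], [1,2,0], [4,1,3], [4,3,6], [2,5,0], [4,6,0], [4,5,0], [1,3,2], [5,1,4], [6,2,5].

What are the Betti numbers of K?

b_0 = 1, b_1 = 0, b_2 = 0.

We work with the vertex ordering 0 < 1 < 2 < 3 < 4 < 5 < 6. The simplices of K, each written with vertices in increasing order, are:

  0-simplices (7): [0], [1], [2], [3], [4], [5], [6]
  1-simplices (18): [0,1], [0,2], [0,4], [0,5], [0,6], [1,2], [1,3], [1,4], [1,5], [1,6], [2,3], [2,5], [2,6], [3,4], [3,6], [4,5], [4,6], [5,6]
  2-simplices (12): [0,1,2], [0,1,6], [0,2,5], [0,4,5], [0,4,6], [1,2,3], [1,3,4], [1,4,5], [1,5,6], [2,3,6], [2,5,6], [3,4,6]

so the chain groups are C_0 ≅ Z^7, C_1 ≅ Z^18, C_2 ≅ Z^12.

∂_1: C_1 → C_0 is given by ∂[p,q] = [q] − [p].
As a 7×18 matrix over Z this has rank 6, with invariant factors (1,1,1,1,1,1).

∂_2: C_2 → C_1 maps a triangle to the signed sum of its edges. For instance
  ∂[3,4,6] = [4,6] − [3,6] + [3,4],
  ∂[1,3,4] = [3,4] − [1,4] + [1,3].
The resulting 18×12 matrix has rank 12, and its Smith normal form has invariant factors (1,1,1,1,1,1,1,1,1,1,1,2).

Reading off H_k = ker ∂_k / im ∂_{k+1}:

  H_0: rank C_0 − rank ∂_1 = 7 − 6 = 1, and the invariant factors of ∂_1 are all 1, so H_0 = Z.
  H_1: rank ker ∂_1 − rank ∂_2 = (18 − 6) − 12 = 0, and ∂_2 has invariant factor 2 > 1, so H_1 = Z/2.
  H_2: rank ker ∂_2 − rank ∂_3 = (12 − 12) − 0 = 0, and there is no ∂_3, so H_2 = 0.

(K is a triangulation of the real projective plane RP^2.)

Hence the Betti numbers are b_0 = 1, b_1 = 0, b_2 = 0.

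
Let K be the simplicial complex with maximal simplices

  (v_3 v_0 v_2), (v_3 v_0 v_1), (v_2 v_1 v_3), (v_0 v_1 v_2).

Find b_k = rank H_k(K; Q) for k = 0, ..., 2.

b_0 = 1, b_1 = 0, b_2 = 1.

Order the vertices as v_0 < v_1 < v_2 < v_3. Listing each simplex with vertices in this order, K has dimension 2 with simplices:

  0-simplices (4): [v_0], [v_1], [v_2], [v_3]
  1-simplices (6): [v_0,v_1], [v_0,v_2], [v_0,v_3], [v_1,v_2], [v_1,v_3], [v_2,v_3]
  2-simplices (4): [v_0,v_1,v_2], [v_0,v_1,v_3], [v_0,v_2,v_3], [v_1,v_2,v_3]

so the chain groups are C_0 ≅ Z^4, C_1 ≅ Z^6, C_2 ≅ Z^4.

∂_1: C_1 → C_0 maps an edge to its endpoints' difference, ∂[p,q] = q − p.
As a 4×6 matrix over Z this has rank 3, with invariant factors (1,1,1).

∂_2: C_2 → C_1 sends each 2-simplex [p,q,r] to [q,r] − [p,r] + [p,q]. For instance
  ∂[v_0,v_1,v_2] = [v_1,v_2] − [v_0,v_2] + [v_0,v_1],
  ∂[v_0,v_2,v_3] = [v_2,v_3] − [v_0,v_3] + [v_0,v_2].
The 6×4 boundary matrix has rank 3 and Smith normal form diag(1,1,1).

Reading off H_k = ker ∂_k / im ∂_{k+1}:

  H_0: rank C_0 − rank ∂_1 = 4 − 3 = 1, and the invariant factors of ∂_1 are all 1, so H_0 = Z.
  H_1: rank ker ∂_1 − rank ∂_2 = (6 − 3) − 3 = 0, and the invariant factors of ∂_2 are all 1, so H_1 = 0.
  H_2: rank ker ∂_2 − rank ∂_3 = (4 − 3) − 0 = 1, and there is no ∂_3, so H_2 = Z.

As a check, the Euler characteristic is 4 − 6 + 4 = 2, which agrees with 1 − 0 + 1 = 2.

Hence the Betti numbers are b_0 = 1, b_1 = 0, b_2 = 1.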